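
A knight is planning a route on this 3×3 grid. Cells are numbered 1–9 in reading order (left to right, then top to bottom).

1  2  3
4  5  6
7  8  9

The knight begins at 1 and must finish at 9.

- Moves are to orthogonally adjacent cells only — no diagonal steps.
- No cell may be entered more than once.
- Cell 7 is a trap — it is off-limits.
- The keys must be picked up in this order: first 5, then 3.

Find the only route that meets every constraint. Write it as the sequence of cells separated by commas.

1, 4, 5, 2, 3, 6, 9

The waypoints must appear in the order 5, 3, with no cell reused.
Route from 1: down 1 to 4, right 1 to 5, up 1 to 2, right 1 to 3, down 2 to 9 — 6 moves in all.
Check: order respected (5 at step 2, 3 at step 4).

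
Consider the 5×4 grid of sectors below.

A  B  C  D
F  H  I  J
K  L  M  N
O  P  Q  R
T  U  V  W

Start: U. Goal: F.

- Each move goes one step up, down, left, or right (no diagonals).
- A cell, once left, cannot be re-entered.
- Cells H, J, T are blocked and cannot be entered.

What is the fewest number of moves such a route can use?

4

The Manhattan distance from U to F is |5−2| + |2−1| = 4, so at least 4 moves are needed.
A route of 4 moves achieves this: U → P → L → K → F.
Since 4 matches the lower bound, it is optimal.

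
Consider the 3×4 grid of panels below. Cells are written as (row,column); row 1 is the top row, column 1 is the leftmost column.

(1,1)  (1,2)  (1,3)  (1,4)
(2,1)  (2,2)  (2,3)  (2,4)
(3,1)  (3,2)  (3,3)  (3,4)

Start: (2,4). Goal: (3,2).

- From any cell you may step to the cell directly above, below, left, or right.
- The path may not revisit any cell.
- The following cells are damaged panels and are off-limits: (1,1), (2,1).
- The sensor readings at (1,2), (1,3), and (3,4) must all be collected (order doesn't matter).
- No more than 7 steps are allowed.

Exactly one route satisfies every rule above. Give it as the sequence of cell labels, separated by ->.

(2,4) -> (3,4) -> (3,3) -> (2,3) -> (1,3) -> (1,2) -> (2,2) -> (3,2)

Any route must reach (1,2), (1,3), and (3,4) and still end at (3,2) within 7 moves, so the order of the required stops is forced.
Route from (2,4): down to (3,4), left to (3,3), 2× up (reaching (1,3)), left to (1,2), 2× down (reaching (3,2)) — 7 moves in all.
Check: all required cells visited; 7 ≤ 7 moves.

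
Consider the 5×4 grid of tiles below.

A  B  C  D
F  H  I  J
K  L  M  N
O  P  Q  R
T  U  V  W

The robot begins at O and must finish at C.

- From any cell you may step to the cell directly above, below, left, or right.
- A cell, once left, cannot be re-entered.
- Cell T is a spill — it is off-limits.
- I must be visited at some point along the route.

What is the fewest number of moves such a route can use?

5

Any route passes through I somewhere between O and C. Summing Manhattan distances along the two legs (O → I → C) gives a lower bound of 4 + 1 = 5 moves.
A route of 5 moves achieves this: O → K → F → H → I → C.
Since 5 matches the lower bound, it is optimal.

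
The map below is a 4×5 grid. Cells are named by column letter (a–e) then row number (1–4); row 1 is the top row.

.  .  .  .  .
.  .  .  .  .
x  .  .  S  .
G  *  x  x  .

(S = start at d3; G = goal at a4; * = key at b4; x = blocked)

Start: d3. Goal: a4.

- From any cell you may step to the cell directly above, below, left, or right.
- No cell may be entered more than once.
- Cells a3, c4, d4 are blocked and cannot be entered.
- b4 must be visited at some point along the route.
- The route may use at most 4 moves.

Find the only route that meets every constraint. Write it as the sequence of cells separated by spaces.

Any route must reach b4 and still end at a4 within 4 moves, so the order of the required stops is forced.
Route from d3: 2× left (reaching b3), down to b4, left to a4 — 4 moves in all.
Check: all required cells visited; 4 ≤ 4 moves.

d3 c3 b3 b4 a4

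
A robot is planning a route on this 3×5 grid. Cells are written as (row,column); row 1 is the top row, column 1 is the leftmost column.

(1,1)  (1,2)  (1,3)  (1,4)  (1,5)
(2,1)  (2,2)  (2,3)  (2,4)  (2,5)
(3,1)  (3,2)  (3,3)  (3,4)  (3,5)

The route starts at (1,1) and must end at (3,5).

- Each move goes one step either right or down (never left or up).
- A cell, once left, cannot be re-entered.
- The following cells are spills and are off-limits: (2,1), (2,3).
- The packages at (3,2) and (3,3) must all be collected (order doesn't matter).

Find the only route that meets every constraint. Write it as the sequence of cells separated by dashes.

(1,1) - (1,2) - (2,2) - (3,2) - (3,3) - (3,4) - (3,5)

Moves only go right or down, so the column and row indices never decrease.
Route from (1,1): right to (1,2), 2× down (reaching (3,2)), 3× right (reaching (3,5)) — 6 moves in all.
Check: all required cells visited.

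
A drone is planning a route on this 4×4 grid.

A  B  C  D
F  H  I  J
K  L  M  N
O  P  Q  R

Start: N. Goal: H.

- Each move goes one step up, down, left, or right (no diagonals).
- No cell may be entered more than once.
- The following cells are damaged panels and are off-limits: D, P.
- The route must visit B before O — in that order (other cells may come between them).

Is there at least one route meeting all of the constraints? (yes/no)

O must be visited but has only one open neighbour (K), and it is neither the start nor the goal — the route would have to enter and leave through K, re-entering it.

no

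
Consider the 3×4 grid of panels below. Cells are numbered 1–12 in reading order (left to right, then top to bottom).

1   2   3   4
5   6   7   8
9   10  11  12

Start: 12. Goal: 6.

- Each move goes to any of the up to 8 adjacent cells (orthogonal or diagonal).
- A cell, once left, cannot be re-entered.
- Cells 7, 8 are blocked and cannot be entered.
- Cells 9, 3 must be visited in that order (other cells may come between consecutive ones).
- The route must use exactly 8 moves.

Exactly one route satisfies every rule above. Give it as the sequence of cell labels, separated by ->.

12 -> 11 -> 10 -> 9 -> 5 -> 1 -> 2 -> 3 -> 6

The waypoints must appear in the order 9, 3, with no cell reused.
Route from 12: left 3 to 9, up 2 to 1, right 2 to 3, down-left 1 to 6 — 8 moves in all.
Check: order respected (9 at step 3, 3 at step 7); 8 moves as required.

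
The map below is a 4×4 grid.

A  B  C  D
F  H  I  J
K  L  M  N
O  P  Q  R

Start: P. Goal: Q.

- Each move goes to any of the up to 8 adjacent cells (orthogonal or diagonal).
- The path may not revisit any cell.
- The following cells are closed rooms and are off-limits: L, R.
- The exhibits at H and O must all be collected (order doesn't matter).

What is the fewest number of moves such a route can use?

Any route passes through H and O in some order between P and Q. Summing Chebyshev distances along each leg and taking the cheapest ordering (P → O → H → Q) gives a lower bound of 1 + 2 + 2 = 5 moves.
A route of 5 moves achieves this: P → O → K → H → M → Q.
Since 5 matches the lower bound, it is optimal.

5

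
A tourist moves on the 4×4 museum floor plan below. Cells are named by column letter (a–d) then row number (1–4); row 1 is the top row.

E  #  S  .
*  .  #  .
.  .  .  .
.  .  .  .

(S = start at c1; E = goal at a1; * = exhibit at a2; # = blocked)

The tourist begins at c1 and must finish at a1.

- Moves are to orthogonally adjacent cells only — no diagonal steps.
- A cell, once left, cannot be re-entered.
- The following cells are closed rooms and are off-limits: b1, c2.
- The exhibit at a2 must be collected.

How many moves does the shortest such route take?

Any route passes through a2 somewhere between c1 and a1. Summing Manhattan distances along the two legs (c1 → a2 → a1) gives a lower bound of 3 + 1 = 4 moves.
That bound ignores the blocked cells. Measuring each leg by the fewest moves that actually steer around them (c1→a2: 7; a2→a1: 1) raises the lower bound to 8.
A route of 8 moves exists: c1 → d1 → d2 → d3 → c3 → b3 → b2 → a2 → a1.
Since 8 matches that lower bound, it is optimal.

8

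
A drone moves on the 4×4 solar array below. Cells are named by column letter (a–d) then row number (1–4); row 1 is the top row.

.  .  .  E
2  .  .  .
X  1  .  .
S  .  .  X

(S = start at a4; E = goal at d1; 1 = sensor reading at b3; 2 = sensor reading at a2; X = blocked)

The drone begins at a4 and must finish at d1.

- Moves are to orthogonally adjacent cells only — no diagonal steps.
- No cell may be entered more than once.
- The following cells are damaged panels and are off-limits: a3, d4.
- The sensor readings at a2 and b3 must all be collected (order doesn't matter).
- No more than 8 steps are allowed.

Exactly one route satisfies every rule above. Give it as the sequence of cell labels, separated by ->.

a4 -> b4 -> b3 -> b2 -> a2 -> a1 -> b1 -> c1 -> d1

The budget equals the shortest possible length, so every move has to be on a shortest route through the required cells.
Route from a4: right 1 to b4, up 2 to b2, left 1 to a2, up 1 to a1, right 3 to d1 — 8 moves in all.
Check: all required cells visited; 8 ≤ 8 moves.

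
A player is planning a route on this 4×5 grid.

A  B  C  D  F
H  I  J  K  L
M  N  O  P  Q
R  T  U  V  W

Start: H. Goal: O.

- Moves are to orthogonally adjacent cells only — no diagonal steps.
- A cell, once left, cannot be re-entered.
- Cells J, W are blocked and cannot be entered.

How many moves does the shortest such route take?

The Manhattan distance from H to O is |2−3| + |1−3| = 3, so at least 3 moves are needed.
A route of 3 moves achieves this: H → M → N → O.
Since 3 matches the lower bound, it is optimal.

3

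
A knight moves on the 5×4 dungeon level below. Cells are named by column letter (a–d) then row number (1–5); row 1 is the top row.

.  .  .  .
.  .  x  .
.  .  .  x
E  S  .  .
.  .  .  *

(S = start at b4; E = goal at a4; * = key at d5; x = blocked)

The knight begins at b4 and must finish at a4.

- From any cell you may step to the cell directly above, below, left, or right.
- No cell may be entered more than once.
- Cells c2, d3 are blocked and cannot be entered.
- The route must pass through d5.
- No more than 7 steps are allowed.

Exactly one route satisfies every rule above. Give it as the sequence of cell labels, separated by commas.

The 7-move cap with required stops at d5 leaves no slack for detours.
Route from b4: 2× right (reaching d4), down to d5, 3× left (reaching a5), up to a4 — 7 moves in all.
Check: all required cells visited; 7 ≤ 7 moves.

b4, c4, d4, d5, c5, b5, a5, a4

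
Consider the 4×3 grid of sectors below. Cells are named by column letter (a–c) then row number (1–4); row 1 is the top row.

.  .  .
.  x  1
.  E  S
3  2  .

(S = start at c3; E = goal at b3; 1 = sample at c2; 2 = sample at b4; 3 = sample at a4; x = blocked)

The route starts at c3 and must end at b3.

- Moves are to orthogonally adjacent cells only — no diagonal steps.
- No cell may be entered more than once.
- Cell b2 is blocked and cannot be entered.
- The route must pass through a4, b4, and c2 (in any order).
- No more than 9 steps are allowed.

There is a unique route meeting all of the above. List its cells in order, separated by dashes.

c3 - c2 - c1 - b1 - a1 - a2 - a3 - a4 - b4 - b3

Any route must reach a4, b4, and c2 and still end at b3 within 9 moves, so the order of the required stops is forced.
Route from c3: 2× up (reaching c1), 2× left (reaching a1), 3× down (reaching a4), right to b4, up to b3 — 9 moves in all.
Check: all required cells visited; 9 ≤ 9 moves.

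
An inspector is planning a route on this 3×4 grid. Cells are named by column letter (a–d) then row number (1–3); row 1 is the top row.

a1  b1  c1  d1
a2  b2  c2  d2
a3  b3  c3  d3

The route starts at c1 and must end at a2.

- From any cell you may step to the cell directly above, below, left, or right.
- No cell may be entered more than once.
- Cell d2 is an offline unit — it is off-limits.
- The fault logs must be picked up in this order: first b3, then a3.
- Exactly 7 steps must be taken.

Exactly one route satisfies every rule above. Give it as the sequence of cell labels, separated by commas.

The waypoints must appear in the order b3, a3, with no cell reused.
Route from c1: left to b1, down to b2, right to c2, down to c3, 2× left (reaching a3), up to a2 — 7 moves in all.
Check: order respected (b3 at step 5, a3 at step 6); 7 moves as required.

c1, b1, b2, c2, c3, b3, a3, a2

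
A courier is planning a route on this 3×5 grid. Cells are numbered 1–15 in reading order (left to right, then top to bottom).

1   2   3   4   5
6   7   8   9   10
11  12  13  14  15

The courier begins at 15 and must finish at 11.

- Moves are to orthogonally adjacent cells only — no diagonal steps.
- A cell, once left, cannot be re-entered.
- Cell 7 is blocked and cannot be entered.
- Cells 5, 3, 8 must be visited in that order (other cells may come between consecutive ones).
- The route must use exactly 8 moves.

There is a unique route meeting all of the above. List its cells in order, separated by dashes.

The waypoints must appear in the order 5, 3, 8, with no cell reused.
Route from 15: 2× up (reaching 5), 2× left (reaching 3), 2× down (reaching 13), 2× left (reaching 11) — 8 moves in all.
Check: order respected (5 at step 2, 3 at step 4, 8 at step 5); 8 moves as required.

15 - 10 - 5 - 4 - 3 - 8 - 13 - 12 - 11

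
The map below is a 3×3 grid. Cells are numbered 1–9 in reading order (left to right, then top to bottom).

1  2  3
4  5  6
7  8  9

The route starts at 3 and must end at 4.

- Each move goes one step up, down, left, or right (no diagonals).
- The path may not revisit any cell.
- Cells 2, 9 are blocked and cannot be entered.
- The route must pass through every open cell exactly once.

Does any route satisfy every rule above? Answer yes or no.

Cell 1 has only one open neighbour but is neither the start nor the goal, so a Hamiltonian route would have to both enter and leave it through the same neighbour — impossible without revisiting.

no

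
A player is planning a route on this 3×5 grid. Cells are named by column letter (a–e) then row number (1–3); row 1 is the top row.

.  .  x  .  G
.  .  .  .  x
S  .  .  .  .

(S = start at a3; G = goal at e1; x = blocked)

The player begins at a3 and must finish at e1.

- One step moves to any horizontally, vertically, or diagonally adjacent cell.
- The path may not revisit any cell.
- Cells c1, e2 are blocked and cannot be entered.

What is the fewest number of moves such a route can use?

With diagonal moves allowed, the Chebyshev distance max(|Δrow|,|Δcol|) from a3 to e1 is 4, so at least 4 moves are needed.
A route of 4 moves achieves this: a3 → b2 → c2 → d1 → e1.
Since 4 matches the lower bound, it is optimal.

4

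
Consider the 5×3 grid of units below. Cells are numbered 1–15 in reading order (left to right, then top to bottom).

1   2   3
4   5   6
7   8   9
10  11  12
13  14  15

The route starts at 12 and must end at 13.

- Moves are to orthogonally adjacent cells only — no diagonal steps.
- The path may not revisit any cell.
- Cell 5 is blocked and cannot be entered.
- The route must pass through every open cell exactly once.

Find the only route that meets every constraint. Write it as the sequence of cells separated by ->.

Need to visit all 14 open cells exactly once, starting at 12 and ending at 13.
Cell 1 has only two open neighbours (4 and 2), so the path must pass straight through it: one of those is the cell it's entered from and the other is where it exits.
Route from 12: down to 15, left to 14, 2× up (reaching 8), right to 9, 2× up (reaching 3), 2× left (reaching 1), 4× down (reaching 13) — 13 moves in all.
Check: all 14 open cells covered.

12 -> 15 -> 14 -> 11 -> 8 -> 9 -> 6 -> 3 -> 2 -> 1 -> 4 -> 7 -> 10 -> 13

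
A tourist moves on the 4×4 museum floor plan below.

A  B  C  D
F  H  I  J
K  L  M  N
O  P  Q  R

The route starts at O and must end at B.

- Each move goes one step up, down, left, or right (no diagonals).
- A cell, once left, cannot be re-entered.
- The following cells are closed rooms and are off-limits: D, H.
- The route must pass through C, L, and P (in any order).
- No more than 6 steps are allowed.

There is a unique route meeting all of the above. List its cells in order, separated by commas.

Any route must reach C, L, and P and still end at B within 6 moves, so the order of the required stops is forced.
Route from O: right 1 to P, up 1 to L, right 1 to M, up 2 to C, left 1 to B — 6 moves in all.
Check: all required cells visited; 6 ≤ 6 moves.

O, P, L, M, I, C, B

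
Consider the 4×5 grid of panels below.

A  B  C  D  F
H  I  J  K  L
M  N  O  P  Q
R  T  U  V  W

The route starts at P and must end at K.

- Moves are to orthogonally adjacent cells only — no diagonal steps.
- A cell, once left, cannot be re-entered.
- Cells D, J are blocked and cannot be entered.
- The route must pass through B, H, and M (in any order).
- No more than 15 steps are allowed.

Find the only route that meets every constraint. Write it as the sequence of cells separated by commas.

Any route must reach B, H, and M and still end at K within 15 moves, so the order of the required stops is forced.
Route from P: left 2 to N, up 2 to B, left 1 to A, down 3 to R, right 4 to W, up 2 to L, left 1 to K — 15 moves in all.
Check: all required cells visited; 15 ≤ 15 moves.

P, O, N, I, B, A, H, M, R, T, U, V, W, Q, L, K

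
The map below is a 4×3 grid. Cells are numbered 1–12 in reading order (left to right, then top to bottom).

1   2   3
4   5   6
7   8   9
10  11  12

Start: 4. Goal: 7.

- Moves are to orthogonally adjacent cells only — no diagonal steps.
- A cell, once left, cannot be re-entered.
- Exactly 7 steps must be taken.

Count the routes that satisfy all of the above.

Need simple routes of exactly 7 moves from 4 to 7 (Manhattan distance 1, so 3 moves are spent on a detour and 3 undoing it).
Branch systematically from the start, pruning whenever the remaining move budget drops below the Manhattan distance to 7 or differs from it in parity. Grouping the completions by first move — via 1: 4; via 5: 5 (no valid completion starts via 7) — and summing: 4 + 5 = 9.
That gives 9 routes.

9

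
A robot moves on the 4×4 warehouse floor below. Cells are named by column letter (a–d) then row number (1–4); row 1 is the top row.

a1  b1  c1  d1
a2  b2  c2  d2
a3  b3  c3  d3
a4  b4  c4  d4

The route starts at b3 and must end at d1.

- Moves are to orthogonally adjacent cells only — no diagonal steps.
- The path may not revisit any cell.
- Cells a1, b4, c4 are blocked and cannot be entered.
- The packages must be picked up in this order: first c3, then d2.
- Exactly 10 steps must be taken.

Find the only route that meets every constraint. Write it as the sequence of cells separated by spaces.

b3 a3 a2 b2 b1 c1 c2 c3 d3 d2 d1

The waypoints must appear in the order c3, d2, with no cell reused.
Route from b3: left 1 to a3, up 1 to a2, right 1 to b2, up 1 to b1, right 1 to c1, down 2 to c3, right 1 to d3, up 2 to d1 — 10 moves in all.
Check: order respected (c3 at step 7, d2 at step 9); 10 moves as required.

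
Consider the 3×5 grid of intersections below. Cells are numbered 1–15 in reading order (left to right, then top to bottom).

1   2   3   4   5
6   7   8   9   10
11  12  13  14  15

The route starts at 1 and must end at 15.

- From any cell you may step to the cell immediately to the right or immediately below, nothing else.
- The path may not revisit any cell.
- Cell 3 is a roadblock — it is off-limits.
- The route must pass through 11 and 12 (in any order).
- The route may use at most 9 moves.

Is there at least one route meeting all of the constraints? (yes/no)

yes

One route that works: 1 → 6 → 11 → 12 → 13 → 14 → 15.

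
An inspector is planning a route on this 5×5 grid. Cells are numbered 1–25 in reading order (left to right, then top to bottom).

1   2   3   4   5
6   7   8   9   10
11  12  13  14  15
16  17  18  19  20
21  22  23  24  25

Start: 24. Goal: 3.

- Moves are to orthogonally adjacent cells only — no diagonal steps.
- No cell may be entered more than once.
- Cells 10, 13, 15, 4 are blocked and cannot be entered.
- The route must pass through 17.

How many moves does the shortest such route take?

7

Any route passes through 17 somewhere between 24 and 3. Summing Manhattan distances along the two legs (24 → 17 → 3) gives a lower bound of 3 + 4 = 7 moves.
A route of 7 moves achieves this: 24 → 19 → 18 → 17 → 12 → 7 → 2 → 3.
Since 7 matches the lower bound, it is optimal.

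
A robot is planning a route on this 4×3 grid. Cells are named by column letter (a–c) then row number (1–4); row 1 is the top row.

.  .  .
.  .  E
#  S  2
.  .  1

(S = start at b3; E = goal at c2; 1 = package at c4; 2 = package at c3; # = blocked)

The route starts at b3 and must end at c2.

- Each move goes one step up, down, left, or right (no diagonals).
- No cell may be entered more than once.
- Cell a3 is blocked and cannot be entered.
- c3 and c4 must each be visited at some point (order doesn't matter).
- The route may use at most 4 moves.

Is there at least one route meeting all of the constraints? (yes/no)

One route that works: b3 → b4 → c4 → c3 → c2.

yes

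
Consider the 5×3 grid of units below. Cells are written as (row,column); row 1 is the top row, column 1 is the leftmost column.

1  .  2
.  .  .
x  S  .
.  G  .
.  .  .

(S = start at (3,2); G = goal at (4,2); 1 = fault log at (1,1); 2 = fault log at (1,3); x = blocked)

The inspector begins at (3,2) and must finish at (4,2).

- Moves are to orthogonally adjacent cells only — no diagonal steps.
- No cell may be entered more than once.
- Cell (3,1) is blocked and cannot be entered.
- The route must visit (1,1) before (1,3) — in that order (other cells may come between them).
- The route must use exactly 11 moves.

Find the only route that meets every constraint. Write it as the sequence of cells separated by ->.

The waypoints must appear in the order (1,1), (1,3), with no cell reused.
Route from (3,2): up to (2,2), left to (2,1), up to (1,1), 2× right (reaching (1,3)), 4× down (reaching (5,3)), left to (5,2), up to (4,2) — 11 moves in all.
Check: order respected (1 at step 3, 2 at step 5); 11 moves as required.

(3,2) -> (2,2) -> (2,1) -> (1,1) -> (1,2) -> (1,3) -> (2,3) -> (3,3) -> (4,3) -> (5,3) -> (5,2) -> (4,2)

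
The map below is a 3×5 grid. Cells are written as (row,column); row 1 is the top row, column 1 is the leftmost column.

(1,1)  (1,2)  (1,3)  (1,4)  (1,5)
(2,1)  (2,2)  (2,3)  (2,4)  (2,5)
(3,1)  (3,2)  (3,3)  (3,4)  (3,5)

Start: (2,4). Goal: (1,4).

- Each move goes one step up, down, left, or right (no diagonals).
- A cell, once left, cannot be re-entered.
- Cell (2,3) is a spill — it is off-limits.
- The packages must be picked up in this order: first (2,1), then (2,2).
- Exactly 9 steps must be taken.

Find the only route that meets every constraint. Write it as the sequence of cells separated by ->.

(2,4) -> (3,4) -> (3,3) -> (3,2) -> (3,1) -> (2,1) -> (2,2) -> (1,2) -> (1,3) -> (1,4)

The waypoints must appear in the order (2,1), (2,2), with no cell reused.
Route from (2,4): down 1 to (3,4), left 3 to (3,1), up 1 to (2,1), right 1 to (2,2), up 1 to (1,2), right 2 to (1,4) — 9 moves in all.
Check: order respected ((2,1) at step 5, (2,2) at step 6); 9 moves as required.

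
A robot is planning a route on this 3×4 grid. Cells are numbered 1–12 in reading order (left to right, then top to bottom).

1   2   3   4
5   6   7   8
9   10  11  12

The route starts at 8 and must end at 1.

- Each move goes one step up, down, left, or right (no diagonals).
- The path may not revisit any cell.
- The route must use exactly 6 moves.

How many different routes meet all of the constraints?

Need simple routes of exactly 6 moves from 8 to 1 (Manhattan distance 4, so 1 moves are spent on a detour and 1 undoing it).
Branch systematically from the start, pruning whenever the remaining move budget drops below the Manhattan distance to 1 or differs from it in parity. Grouping the completions by first move — via 4: 3; via 12: 6; via 7: 5 — and summing: 3 + 6 + 5 = 14.
That gives 14 routes.

14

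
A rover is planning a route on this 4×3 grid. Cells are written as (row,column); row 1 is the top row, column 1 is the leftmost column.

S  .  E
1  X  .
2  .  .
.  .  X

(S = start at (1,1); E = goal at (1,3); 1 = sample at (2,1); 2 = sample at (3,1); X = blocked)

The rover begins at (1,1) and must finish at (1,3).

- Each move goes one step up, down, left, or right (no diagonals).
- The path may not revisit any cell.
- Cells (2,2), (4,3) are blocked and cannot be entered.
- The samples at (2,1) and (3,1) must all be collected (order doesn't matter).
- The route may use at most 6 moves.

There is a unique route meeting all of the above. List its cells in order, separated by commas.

The budget equals the shortest possible length, so every move has to be on a shortest route through the required cells.
Route from (1,1): 2× down (reaching (3,1)), 2× right (reaching (3,3)), 2× up (reaching (1,3)) — 6 moves in all.
Check: all required cells visited; 6 ≤ 6 moves.

(1,1), (2,1), (3,1), (3,2), (3,3), (2,3), (1,3)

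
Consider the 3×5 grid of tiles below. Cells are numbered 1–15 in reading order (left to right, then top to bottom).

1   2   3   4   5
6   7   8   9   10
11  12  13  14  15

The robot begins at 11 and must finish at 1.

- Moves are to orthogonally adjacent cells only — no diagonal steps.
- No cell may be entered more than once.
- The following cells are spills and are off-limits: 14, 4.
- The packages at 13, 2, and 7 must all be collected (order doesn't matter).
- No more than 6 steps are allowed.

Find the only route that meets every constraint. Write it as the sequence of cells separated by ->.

11 -> 12 -> 13 -> 8 -> 7 -> 2 -> 1

The 6-move cap with required stops at 13, 2, 7 leaves no slack for detours.
Route from 11: right 2 to 13, up 1 to 8, left 1 to 7, up 1 to 2, left 1 to 1 — 6 moves in all.
Check: all required cells visited; 6 ≤ 6 moves.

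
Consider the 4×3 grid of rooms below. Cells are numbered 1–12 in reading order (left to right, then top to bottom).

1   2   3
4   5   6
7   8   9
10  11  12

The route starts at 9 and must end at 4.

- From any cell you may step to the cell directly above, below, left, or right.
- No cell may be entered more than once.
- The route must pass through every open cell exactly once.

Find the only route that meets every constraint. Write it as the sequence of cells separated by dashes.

9 - 12 - 11 - 10 - 7 - 8 - 5 - 6 - 3 - 2 - 1 - 4

Need to visit all 12 open cells exactly once, starting at 9 and ending at 4.
Cell 3 has only two open neighbours (6 and 2), so the path must pass straight through it: one of those is the cell it's entered from and the other is where it exits.
Route from 9: down 1 to 12, left 2 to 10, up 1 to 7, right 1 to 8, up 1 to 5, right 1 to 6, up 1 to 3, left 2 to 1, down 1 to 4 — 11 moves in all.
Check: all 12 open cells covered.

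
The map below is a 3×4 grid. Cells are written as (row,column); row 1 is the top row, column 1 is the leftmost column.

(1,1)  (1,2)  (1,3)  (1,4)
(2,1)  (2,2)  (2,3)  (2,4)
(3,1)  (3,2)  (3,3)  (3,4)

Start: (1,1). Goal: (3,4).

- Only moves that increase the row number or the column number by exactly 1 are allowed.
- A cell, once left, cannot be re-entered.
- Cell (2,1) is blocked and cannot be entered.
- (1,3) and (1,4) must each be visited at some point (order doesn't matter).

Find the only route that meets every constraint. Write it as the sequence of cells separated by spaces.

Moves only go right or down, so the column and row indices never decrease.
Route from (1,1): 3× right (reaching (1,4)), 2× down (reaching (3,4)) — 5 moves in all.
Check: all required cells visited.

(1,1) (1,2) (1,3) (1,4) (2,4) (3,4)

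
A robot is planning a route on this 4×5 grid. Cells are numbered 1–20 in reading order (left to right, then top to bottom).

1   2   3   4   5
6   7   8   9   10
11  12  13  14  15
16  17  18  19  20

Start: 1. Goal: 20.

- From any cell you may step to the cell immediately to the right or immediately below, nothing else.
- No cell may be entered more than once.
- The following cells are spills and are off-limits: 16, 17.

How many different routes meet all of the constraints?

31

A right/down-only route from 1 to 20 makes exactly 3 down-moves and 4 right-moves in some order.
With no other constraints that would be C(7,3) = 35 routes.
Subtract routes through each blocked cell (inclusion–exclusion for overlaps): − through 16: 1 − through 17: 4 + through 16&17: 1 → 31.
That gives 31 routes.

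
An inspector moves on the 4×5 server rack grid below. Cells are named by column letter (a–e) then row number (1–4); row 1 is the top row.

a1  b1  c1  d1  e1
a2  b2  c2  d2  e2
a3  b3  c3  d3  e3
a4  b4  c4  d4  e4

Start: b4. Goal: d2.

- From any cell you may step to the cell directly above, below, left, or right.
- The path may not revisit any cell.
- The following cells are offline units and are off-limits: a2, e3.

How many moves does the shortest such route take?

4

The Manhattan distance from b4 to d2 is |4−2| + |2−4| = 4, so at least 4 moves are needed.
A route of 4 moves achieves this: b4 → b3 → b2 → c2 → d2.
Since 4 matches the lower bound, it is optimal.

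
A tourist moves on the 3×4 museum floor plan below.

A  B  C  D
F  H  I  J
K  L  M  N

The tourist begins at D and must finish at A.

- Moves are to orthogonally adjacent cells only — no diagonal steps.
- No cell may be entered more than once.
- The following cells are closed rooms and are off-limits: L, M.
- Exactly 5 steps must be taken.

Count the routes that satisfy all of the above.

6

Need simple routes of exactly 5 moves from D to A (Manhattan distance 3, so 1 moves are spent on a detour and 1 undoing it).
Enumerating: D J I C B A | D J I H B A | D J I H F A | D C I H B A | D C I H F A | D C B H F A.
That gives 6 routes.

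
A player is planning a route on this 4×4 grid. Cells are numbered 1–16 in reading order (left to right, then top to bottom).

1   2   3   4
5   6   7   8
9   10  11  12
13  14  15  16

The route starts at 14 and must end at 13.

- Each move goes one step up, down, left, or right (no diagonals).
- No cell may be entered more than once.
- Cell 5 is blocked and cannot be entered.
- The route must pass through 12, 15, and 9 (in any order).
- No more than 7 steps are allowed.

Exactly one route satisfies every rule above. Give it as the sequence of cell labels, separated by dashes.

14 - 15 - 16 - 12 - 11 - 10 - 9 - 13

The budget equals the shortest possible length, so every move has to be on a shortest route through the required cells.
Route from 14: 2× right (reaching 16), up to 12, 3× left (reaching 9), down to 13 — 7 moves in all.
Check: all required cells visited; 7 ≤ 7 moves.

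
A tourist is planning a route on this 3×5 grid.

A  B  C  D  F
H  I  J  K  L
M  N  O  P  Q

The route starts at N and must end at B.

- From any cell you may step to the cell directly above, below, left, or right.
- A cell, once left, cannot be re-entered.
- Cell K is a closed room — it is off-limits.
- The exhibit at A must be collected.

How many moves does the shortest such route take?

4

Any route passes through A somewhere between N and B. Summing Manhattan distances along the two legs (N → A → B) gives a lower bound of 3 + 1 = 4 moves.
A route of 4 moves achieves this: N → I → H → A → B.
Since 4 matches the lower bound, it is optimal.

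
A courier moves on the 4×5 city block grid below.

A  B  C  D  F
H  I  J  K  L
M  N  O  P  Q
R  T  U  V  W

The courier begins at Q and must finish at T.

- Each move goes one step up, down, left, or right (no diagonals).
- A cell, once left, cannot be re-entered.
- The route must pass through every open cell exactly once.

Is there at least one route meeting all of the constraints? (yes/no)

no

Colour the cells like a checkerboard: each orthogonal step flips colour, so a Hamiltonian route alternates colours. Here there are 10 cells of one colour and 10 of the other, with start on the same colour as the goal — the counts and endpoints can't be arranged into an alternating sequence of length 20, so no Hamiltonian route exists.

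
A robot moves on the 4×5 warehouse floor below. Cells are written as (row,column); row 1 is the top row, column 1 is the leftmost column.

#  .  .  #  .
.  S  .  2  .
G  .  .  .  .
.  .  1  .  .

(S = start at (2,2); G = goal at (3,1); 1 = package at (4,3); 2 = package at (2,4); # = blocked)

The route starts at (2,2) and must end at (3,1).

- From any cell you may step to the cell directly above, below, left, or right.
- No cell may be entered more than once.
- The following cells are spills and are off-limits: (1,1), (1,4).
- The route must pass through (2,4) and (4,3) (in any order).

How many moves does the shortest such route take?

8

Any route passes through (2,4) and (4,3) in some order between (2,2) and (3,1). Summing Manhattan distances along each leg and taking the cheapest ordering ((2,2) → (2,4) → (4,3) → (3,1)) gives a lower bound of 2 + 3 + 3 = 8 moves.
A route of 8 moves achieves this: (2,2) → (2,3) → (2,4) → (3,4) → (4,4) → (4,3) → (3,3) → (3,2) → (3,1).
Since 8 matches the lower bound, it is optimal.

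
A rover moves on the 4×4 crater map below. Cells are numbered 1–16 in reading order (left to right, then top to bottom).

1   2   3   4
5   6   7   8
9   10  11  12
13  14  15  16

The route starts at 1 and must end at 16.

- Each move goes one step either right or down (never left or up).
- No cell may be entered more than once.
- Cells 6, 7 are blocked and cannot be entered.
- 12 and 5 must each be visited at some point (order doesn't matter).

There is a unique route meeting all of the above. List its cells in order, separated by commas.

1, 5, 9, 10, 11, 12, 16

Moves only go right or down, so the column and row indices never decrease.
Route from 1: down 2 to 9, right 3 to 12, down 1 to 16 — 6 moves in all.
Check: all required cells visited.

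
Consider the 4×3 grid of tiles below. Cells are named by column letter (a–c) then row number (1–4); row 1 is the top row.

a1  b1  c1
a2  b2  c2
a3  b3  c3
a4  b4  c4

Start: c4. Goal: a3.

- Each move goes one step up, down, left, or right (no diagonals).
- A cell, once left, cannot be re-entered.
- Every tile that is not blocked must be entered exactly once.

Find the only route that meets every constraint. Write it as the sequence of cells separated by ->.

Need to visit all 12 open cells exactly once, starting at c4 and ending at a3.
Cell a1 has only two open neighbours (a2 and b1), so the path must pass straight through it: one of those is the cell it's entered from and the other is where it exits.
Route from c4: up 3 to c1, left 2 to a1, down 1 to a2, right 1 to b2, down 2 to b4, left 1 to a4, up 1 to a3 — 11 moves in all.
Check: all 12 open cells covered.

c4 -> c3 -> c2 -> c1 -> b1 -> a1 -> a2 -> b2 -> b3 -> b4 -> a4 -> a3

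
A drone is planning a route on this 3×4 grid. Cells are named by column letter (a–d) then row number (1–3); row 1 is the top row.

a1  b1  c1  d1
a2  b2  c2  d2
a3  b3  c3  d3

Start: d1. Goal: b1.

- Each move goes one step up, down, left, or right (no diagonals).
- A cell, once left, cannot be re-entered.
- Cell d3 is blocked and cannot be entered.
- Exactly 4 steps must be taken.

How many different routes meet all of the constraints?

3

Need simple routes of exactly 4 moves from d1 to b1 (Manhattan distance 2, so 1 moves are spent on a detour and 1 undoing it).
Enumerating: d1 d2 c2 c1 b1 | d1 d2 c2 b2 b1 | d1 c1 c2 b2 b1.
That gives 3 routes.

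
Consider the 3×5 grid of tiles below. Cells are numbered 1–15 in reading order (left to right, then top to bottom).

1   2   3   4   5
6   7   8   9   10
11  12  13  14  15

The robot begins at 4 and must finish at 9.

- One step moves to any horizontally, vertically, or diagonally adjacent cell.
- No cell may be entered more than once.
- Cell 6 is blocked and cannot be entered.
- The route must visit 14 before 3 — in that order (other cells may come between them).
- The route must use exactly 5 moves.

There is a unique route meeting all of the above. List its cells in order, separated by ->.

4 -> 10 -> 14 -> 8 -> 3 -> 9

The waypoints must appear in the order 14, 3, with no cell reused.
Route from 4: down-right to 10, down-left to 14, up-left to 8, up to 3, down-right to 9 — 5 moves in all.
Check: order respected (14 at step 2, 3 at step 4); 5 moves as required.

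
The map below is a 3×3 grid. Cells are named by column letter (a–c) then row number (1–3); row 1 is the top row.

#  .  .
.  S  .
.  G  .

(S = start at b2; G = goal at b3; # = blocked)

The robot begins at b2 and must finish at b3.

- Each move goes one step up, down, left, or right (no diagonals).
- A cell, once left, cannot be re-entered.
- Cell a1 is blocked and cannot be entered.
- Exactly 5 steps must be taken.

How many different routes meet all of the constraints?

1

Need simple routes of exactly 5 moves from b2 to b3 (Manhattan distance 1, so 2 moves are spent on a detour and 2 undoing it).
Enumerating: b2 b1 c1 c2 c3 b3.
That gives 1 route.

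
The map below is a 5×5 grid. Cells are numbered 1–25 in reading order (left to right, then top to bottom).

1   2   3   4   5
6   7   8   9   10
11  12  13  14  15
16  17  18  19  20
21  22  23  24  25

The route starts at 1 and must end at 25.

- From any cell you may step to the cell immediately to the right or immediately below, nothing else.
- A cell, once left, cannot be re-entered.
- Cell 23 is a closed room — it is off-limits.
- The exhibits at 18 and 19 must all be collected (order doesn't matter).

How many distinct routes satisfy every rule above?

20

A right/down-only route from 1 to 25 makes exactly 4 down-moves and 4 right-moves in some order.
With no other constraints that would be C(8,4) = 70 routes.
A monotone route can only reach the required cells in the order 18, 19, so split there and multiply the segment counts (each segment already excludes blocked cells): 1→18: 10; 18→19: 1; 19→25: 2; product = 20.
That gives 20 routes.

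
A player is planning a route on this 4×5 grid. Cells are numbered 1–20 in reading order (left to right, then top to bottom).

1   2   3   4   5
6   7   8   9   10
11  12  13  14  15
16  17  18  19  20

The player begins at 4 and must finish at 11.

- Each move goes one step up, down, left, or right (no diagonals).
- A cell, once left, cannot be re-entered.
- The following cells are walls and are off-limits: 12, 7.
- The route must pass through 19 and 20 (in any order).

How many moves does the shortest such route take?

9

Any route passes through 19 and 20 in some order between 4 and 11. Summing Manhattan distances along each leg and taking the cheapest ordering (4 → 19 → 20 → 11) gives a lower bound of 3 + 1 + 5 = 9 moves.
A route of 9 moves achieves this: 4 → 9 → 14 → 15 → 20 → 19 → 18 → 17 → 16 → 11.
Since 9 matches the lower bound, it is optimal.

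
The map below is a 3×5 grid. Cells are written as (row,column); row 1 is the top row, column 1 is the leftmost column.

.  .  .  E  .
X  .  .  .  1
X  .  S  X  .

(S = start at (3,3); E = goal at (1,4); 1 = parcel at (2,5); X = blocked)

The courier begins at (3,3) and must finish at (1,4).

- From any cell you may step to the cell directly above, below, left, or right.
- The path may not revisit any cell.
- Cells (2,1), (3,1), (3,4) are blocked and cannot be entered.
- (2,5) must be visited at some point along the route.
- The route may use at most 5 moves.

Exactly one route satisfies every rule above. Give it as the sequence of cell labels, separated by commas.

The budget equals the shortest possible length, so every move has to be on a shortest route through the required cells.
Route from (3,3): up 1 to (2,3), right 2 to (2,5), up 1 to (1,5), left 1 to (1,4) — 5 moves in all.
Check: all required cells visited; 5 ≤ 5 moves.

(3,3), (2,3), (2,4), (2,5), (1,5), (1,4)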